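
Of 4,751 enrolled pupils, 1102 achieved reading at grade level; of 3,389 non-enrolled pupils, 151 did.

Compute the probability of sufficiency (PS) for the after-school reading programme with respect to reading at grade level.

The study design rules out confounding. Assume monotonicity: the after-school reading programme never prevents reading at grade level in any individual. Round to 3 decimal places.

PS ≈ 0.196

p₁ = P(outcome | exposed) = 1102/4751 = 0.23195
p₀ = P(outcome | unexposed) = 151/3389 = 0.044556
Under exogeneity and monotonicity, PS = (p₁ − p₀) / (1 − p₀).
PS = (0.23195 − 0.044556) / (1 − 0.044556) = 0.1874 / 0.95544 ≈ 0.1961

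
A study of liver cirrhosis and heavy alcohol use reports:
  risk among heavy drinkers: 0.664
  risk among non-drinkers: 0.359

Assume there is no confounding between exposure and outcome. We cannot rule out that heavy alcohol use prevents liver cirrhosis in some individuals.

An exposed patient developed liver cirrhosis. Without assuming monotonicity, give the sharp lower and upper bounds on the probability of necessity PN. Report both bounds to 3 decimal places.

Let p₁ = 0.664, p₀ = 0.359.
Under exogeneity alone the bounds on PN are max{0,(p₁−p₀)/p₁} ≤ PN ≤ min{1,(1−p₀)/p₁}.
  lower = (p₁ − p₀)/p₁ = 0.305 / 0.664 ≈ 0.4593
  upper = min{1, (1 − p₀)/p₁} = 0.641 / 0.664 ≈ 0.9654

0.459 ≤ PN ≤ 0.965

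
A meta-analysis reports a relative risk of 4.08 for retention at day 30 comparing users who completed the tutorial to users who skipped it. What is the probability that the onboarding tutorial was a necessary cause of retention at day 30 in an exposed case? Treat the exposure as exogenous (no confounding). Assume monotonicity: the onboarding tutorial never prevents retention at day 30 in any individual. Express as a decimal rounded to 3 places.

PN ≈ 0.755

Under exogeneity and monotonicity, PN = (RR − 1) / RR = 1 − 1/RR.
PN = (4.08 − 1) / 4.08 = 3.08 / 4.08 ≈ 0.7549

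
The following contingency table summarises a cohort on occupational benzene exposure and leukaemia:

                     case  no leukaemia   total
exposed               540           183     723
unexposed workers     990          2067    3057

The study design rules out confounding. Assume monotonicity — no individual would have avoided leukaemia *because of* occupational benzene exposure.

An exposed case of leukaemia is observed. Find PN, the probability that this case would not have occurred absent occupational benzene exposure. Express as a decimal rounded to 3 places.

p₁ = P(outcome | exposed) = 540/723 = 0.74689
p₀ = P(outcome | unexposed) = 990/3057 = 0.32385
Under exogeneity and monotonicity, PN = (p₁ − p₀)/p₁.
PN = (0.74689 − 0.32385) / 0.74689 ≈ 0.5664

PN ≈ 0.566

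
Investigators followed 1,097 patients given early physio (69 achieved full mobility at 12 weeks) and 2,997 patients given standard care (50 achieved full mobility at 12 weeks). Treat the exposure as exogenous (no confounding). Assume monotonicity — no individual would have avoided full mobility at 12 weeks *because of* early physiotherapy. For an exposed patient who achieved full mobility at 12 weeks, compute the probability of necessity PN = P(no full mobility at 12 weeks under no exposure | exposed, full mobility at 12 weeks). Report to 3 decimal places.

PN ≈ 0.735

p₁ = P(outcome | exposed) = 69/1097 = 0.062899
p₀ = P(outcome | unexposed) = 50/2997 = 0.016683
Under exogeneity and monotonicity, PN = (p₁ − p₀) / p₁.
PN = (0.062899 − 0.016683) / 0.062899 = 0.046215 / 0.062899 ≈ 0.7348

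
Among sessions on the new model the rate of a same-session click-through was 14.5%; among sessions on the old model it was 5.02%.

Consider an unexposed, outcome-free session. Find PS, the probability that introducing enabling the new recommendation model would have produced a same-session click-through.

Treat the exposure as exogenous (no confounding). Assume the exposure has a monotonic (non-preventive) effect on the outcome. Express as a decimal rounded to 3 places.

p₁ = 0.145, p₀ = 0.0502.
Under exogeneity and monotonicity, PS = (p₁ − p₀) / (1 − p₀).
PS = (0.145 − 0.0502) / (1 − 0.0502) = 0.0948 / 0.9498 ≈ 0.0998

PS ≈ 0.100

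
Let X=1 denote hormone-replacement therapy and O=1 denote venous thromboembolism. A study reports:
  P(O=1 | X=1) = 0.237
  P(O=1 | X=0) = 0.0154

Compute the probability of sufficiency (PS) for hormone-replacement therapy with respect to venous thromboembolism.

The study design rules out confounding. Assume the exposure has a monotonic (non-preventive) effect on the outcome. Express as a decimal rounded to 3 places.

Let p₁ = 0.237, p₀ = 0.0154.
Under exogeneity and monotonicity, PS = (p₁ − p₀) / (1 − p₀).
PS = (0.237 − 0.0154) / (1 − 0.0154) = 0.2216 / 0.9846 ≈ 0.2251

PS ≈ 0.225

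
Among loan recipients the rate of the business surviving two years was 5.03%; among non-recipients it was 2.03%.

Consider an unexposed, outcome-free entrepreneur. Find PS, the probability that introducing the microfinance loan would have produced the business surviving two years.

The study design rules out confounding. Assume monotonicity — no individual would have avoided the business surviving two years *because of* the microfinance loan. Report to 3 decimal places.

p₁ = 0.0503, p₀ = 0.0203.
Under exogeneity and monotonicity, PS = (p₁ − p₀) / (1 − p₀).
PS = (0.0503 − 0.0203) / (1 − 0.0203) = 0.03 / 0.9797 ≈ 0.0306

PS ≈ 0.031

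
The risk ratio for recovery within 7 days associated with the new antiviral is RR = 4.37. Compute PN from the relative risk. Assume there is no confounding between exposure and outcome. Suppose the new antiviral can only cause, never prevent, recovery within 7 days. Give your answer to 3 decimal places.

Under exogeneity and monotonicity, PN = (RR − 1) / RR = 1 − 1/RR.
PN = (4.37 − 1) / 4.37 = 3.37 / 4.37 ≈ 0.7712

PN ≈ 0.771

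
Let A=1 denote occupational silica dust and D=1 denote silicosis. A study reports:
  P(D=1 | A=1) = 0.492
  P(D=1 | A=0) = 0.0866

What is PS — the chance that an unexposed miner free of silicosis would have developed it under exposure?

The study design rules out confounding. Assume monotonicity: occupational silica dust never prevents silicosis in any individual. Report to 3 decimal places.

Let p₁ = 0.492, p₀ = 0.0866.
Under exogeneity and monotonicity, PS = (p₁ − p₀) / (1 − p₀).
PS = (0.492 − 0.0866) / (1 − 0.0866) = 0.4054 / 0.9134 ≈ 0.4438

PS ≈ 0.444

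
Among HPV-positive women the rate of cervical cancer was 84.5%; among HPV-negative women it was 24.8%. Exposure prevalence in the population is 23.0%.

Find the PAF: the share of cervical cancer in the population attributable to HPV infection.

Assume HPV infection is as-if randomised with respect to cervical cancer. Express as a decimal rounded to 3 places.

PAF ≈ 0.356

p₁ = 0.845, p₀ = 0.248.
Overall risk P(Y=1) = π·p₁ + (1−π)·p₀ = 0.23×0.845 + 0.77×0.248 = 0.38531.
Under exogeneity, PAF = [P(Y=1) − p₀] / P(Y=1).
PAF = (0.38531 − 0.248) / 0.38531 ≈ 0.3564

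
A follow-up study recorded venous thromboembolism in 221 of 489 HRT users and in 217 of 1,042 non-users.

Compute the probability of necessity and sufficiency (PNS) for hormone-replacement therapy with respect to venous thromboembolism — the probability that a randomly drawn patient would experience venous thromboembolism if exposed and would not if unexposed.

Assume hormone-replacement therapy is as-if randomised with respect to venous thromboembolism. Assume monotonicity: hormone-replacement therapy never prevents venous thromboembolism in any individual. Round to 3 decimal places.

p₁ = P(outcome | exposed) = 221/489 = 0.45194
p₀ = P(outcome | unexposed) = 217/1042 = 0.20825
Under exogeneity and monotonicity, PNS = p₁ − p₀.
PNS = 0.45194 − 0.20825 = 0.24369

PNS ≈ 0.244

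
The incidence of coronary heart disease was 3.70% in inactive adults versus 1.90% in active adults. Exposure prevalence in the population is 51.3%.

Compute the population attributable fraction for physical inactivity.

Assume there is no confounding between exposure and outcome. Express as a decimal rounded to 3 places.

PAF ≈ 0.327

p₁ = 0.037, p₀ = 0.019.
Overall risk P(Y=1) = π·p₁ + (1−π)·p₀ = 0.513×0.037 + 0.487×0.019 = 0.028234.
Under exogeneity, PAF = [P(Y=1) − p₀] / P(Y=1).
PAF = (0.028234 − 0.019) / 0.028234 ≈ 0.3271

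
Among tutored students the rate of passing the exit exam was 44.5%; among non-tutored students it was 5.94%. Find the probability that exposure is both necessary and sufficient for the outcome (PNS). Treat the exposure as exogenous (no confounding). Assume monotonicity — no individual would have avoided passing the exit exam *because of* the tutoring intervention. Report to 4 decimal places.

p₁ = 0.445, p₀ = 0.0594.
Under exogeneity and monotonicity, PNS = p₁ − p₀.
PNS = 0.445 − 0.0594 = 0.3856

PNS ≈ 0.3856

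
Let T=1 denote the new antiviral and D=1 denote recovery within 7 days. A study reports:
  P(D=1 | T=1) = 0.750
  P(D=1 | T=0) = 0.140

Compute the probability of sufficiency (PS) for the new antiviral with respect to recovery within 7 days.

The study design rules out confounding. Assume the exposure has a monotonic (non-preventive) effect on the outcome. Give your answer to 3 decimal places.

PS ≈ 0.709

Let p₁ = 0.75, p₀ = 0.14.
Under exogeneity and monotonicity, PS = (p₁ − p₀) / (1 − p₀).
PS = (0.75 − 0.14) / (1 − 0.14) = 0.61 / 0.86 ≈ 0.7093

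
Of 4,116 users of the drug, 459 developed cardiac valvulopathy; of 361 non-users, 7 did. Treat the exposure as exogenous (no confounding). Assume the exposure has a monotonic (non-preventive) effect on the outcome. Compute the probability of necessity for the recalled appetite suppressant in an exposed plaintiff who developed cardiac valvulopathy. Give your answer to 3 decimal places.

p₁ = P(outcome | exposed) = 459/4116 = 0.11152
p₀ = P(outcome | unexposed) = 7/361 = 0.019391
Under exogeneity and monotonicity, PN = (p₁ − p₀) / p₁.
PN = (0.11152 − 0.019391) / 0.11152 = 0.092125 / 0.11152 ≈ 0.8261

PN ≈ 0.826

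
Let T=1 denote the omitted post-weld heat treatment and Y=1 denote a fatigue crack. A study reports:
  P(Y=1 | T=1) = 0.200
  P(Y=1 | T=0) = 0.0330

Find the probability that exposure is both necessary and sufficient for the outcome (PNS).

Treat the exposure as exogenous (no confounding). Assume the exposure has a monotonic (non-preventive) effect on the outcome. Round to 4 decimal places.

Let p₁ = 0.2, p₀ = 0.033.
Under exogeneity and monotonicity, PNS = p₁ − p₀.
PNS = 0.2 − 0.033 = 0.167

PNS ≈ 0.1670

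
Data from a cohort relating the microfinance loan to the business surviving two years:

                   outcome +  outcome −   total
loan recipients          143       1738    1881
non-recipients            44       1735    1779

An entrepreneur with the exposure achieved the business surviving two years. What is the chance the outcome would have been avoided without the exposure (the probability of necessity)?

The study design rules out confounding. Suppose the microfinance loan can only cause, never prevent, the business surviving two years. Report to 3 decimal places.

PN ≈ 0.675

p₁ = P(outcome | exposed) = 143/1881 = 0.076023
p₀ = P(outcome | unexposed) = 44/1779 = 0.024733
Under exogeneity and monotonicity, PN = (p₁ − p₀) / p₁.
PN = (0.076023 − 0.024733) / 0.076023 = 0.05129 / 0.076023 ≈ 0.6747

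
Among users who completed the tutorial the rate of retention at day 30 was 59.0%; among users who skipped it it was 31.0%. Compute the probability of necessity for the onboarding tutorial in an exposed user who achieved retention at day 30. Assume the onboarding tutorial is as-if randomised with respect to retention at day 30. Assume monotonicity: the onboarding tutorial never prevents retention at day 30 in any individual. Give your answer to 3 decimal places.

p₁ = 0.59, p₀ = 0.31.
Under exogeneity and monotonicity, PN = (p₁ − p₀) / p₁.
PN = (0.59 − 0.31) / 0.59 = 0.28 / 0.59 ≈ 0.4746

PN ≈ 0.475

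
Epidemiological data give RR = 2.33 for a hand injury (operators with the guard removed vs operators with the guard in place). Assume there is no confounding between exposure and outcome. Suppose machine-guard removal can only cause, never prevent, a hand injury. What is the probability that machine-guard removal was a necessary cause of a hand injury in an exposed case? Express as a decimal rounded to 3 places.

PN ≈ 0.571

Under exogeneity and monotonicity, PN = (RR − 1) / RR = 1 − 1/RR.
PN = (2.33 − 1) / 2.33 = 1.33 / 2.33 ≈ 0.5708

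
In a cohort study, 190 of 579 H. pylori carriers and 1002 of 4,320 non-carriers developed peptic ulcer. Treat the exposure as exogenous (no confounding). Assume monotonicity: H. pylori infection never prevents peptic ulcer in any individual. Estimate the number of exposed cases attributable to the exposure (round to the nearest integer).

about 56 cases

p₁ = P(outcome | exposed) = 190/579 = 0.32815
p₀ = P(outcome | unexposed) = 1002/4320 = 0.23194
PN = (p₁ − p₀)/p₁ = (0.32815 − 0.23194) / 0.32815 ≈ 0.29318.
Attributable cases ≈ PN × (exposed cases) = 0.29318 × 190 ≈ 55.70.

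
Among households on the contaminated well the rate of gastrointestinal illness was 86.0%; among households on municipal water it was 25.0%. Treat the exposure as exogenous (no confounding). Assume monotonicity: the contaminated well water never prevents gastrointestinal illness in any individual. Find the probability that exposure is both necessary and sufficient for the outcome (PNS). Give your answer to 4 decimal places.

p₁ = 0.86, p₀ = 0.25.
Under exogeneity and monotonicity, PNS = p₁ − p₀.
PNS = 0.86 − 0.25 = 0.61

PNS ≈ 0.6100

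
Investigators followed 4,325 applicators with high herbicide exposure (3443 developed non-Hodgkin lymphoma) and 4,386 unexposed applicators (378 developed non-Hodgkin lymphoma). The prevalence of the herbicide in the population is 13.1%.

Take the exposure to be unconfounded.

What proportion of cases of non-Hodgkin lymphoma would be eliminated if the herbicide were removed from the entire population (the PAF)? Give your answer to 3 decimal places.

PAF ≈ 0.519

p₁ = P(outcome | exposed) = 3443/4325 = 0.79607
p₀ = P(outcome | unexposed) = 378/4386 = 0.086183
Overall risk P(Y=1) = π·p₁ + (1−π)·p₀ = 0.131×0.79607 + 0.869×0.086183 = 0.17918.
Under exogeneity, PAF = [P(Y=1) − p₀] / P(Y=1).
PAF = (0.17918 − 0.086183) / 0.17918 ≈ 0.5190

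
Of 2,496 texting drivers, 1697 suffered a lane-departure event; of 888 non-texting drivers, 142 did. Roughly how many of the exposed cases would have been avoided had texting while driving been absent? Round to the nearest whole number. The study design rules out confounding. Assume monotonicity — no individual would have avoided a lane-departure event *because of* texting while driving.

p₁ = P(outcome | exposed) = 1697/2496 = 0.67989
p₀ = P(outcome | unexposed) = 142/888 = 0.15991
PN = (p₁ − p₀)/p₁ = (0.67989 − 0.15991) / 0.67989 ≈ 0.76480.
Attributable cases ≈ PN × (exposed cases) = 0.76480 × 1697 ≈ 1297.86.

about 1298 cases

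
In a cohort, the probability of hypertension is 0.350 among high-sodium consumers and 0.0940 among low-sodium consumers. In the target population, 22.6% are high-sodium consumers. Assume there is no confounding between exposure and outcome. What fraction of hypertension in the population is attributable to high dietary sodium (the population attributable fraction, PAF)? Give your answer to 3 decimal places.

PAF ≈ 0.381

Let p₁ = 0.35, p₀ = 0.094.
Overall risk P(Y=1) = π·p₁ + (1−π)·p₀ = 0.226×0.35 + 0.774×0.094 = 0.15186.
Under exogeneity, PAF = [P(Y=1) − p₀] / P(Y=1).
PAF = (0.15186 − 0.094) / 0.15186 ≈ 0.3810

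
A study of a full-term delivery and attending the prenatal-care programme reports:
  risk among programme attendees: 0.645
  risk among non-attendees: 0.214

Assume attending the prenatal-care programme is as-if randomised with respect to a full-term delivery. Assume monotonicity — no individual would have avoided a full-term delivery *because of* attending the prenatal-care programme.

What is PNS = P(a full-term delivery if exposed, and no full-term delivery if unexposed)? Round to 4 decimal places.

Let p₁ = 0.645, p₀ = 0.214.
Under exogeneity and monotonicity, PNS = p₁ − p₀.
PNS = 0.645 − 0.214 = 0.431

PNS ≈ 0.4310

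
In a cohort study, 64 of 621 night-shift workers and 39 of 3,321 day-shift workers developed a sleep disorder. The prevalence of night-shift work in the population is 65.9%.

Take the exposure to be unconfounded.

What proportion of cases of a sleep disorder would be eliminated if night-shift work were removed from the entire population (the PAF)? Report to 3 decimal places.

PAF ≈ 0.837

p₁ = P(outcome | exposed) = 64/621 = 0.10306
p₀ = P(outcome | unexposed) = 39/3321 = 0.011743
Overall risk P(Y=1) = π·p₁ + (1−π)·p₀ = 0.659×0.10306 + 0.341×0.011743 = 0.071921.
Under exogeneity, PAF = [P(Y=1) − p₀] / P(Y=1).
PAF = (0.071921 − 0.011743) / 0.071921 ≈ 0.8367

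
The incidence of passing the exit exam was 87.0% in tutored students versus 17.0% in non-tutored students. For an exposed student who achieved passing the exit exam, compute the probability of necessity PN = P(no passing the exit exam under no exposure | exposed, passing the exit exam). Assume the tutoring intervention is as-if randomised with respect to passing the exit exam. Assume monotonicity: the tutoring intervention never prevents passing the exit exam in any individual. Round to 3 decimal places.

PN ≈ 0.805

p₁ = 0.87, p₀ = 0.17.
Under exogeneity and monotonicity, PN = (p₁ − p₀) / p₁.
PN = (0.87 − 0.17) / 0.87 = 0.7 / 0.87 ≈ 0.8046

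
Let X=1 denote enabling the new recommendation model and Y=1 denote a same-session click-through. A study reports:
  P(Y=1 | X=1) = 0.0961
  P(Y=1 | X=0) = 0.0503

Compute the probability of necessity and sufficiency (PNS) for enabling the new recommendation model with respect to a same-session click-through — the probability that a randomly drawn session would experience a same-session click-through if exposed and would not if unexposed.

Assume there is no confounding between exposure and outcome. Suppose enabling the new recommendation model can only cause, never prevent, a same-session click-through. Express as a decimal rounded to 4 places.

PNS ≈ 0.0458

Let p₁ = 0.0961, p₀ = 0.0503.
Under exogeneity and monotonicity, PNS = p₁ − p₀.
PNS = 0.0961 − 0.0503 = 0.0458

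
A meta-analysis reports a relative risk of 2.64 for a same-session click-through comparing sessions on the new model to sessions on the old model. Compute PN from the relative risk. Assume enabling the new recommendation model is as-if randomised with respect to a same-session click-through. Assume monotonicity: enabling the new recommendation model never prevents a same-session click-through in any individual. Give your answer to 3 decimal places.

PN ≈ 0.621

Under exogeneity and monotonicity, PN = (RR − 1) / RR = 1 − 1/RR.
PN = (2.64 − 1) / 2.64 = 1.64 / 2.64 ≈ 0.6212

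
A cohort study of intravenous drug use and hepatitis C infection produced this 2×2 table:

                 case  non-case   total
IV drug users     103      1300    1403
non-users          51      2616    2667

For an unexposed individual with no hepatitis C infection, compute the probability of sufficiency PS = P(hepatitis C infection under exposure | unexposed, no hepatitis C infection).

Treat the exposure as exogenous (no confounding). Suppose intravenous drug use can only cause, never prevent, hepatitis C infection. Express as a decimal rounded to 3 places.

p₁ = P(outcome | exposed) = 103/1403 = 0.073414
p₀ = P(outcome | unexposed) = 51/2667 = 0.019123
Under exogeneity and monotonicity, PS = (p₁ − p₀)/(1 − p₀).
PS = (0.073414 − 0.019123) / 0.98088 ≈ 0.0553

PS ≈ 0.055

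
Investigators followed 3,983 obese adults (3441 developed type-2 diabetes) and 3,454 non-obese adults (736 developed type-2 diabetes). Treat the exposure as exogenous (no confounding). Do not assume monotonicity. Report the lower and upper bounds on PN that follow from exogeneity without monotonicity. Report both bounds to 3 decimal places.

0.753 ≤ PN ≤ 0.911

p₁ = P(outcome | exposed) = 3441/3983 = 0.86392
p₀ = P(outcome | unexposed) = 736/3454 = 0.21309
Under exogeneity alone the bounds on PN are max{0,(p₁−p₀)/p₁} ≤ PN ≤ min{1,(1−p₀)/p₁}.
  lower = (p₁ − p₀)/p₁ = 0.65084 / 0.86392 ≈ 0.7534
  upper = min{1, (1 − p₀)/p₁} = 0.78691 / 0.86392 ≈ 0.9109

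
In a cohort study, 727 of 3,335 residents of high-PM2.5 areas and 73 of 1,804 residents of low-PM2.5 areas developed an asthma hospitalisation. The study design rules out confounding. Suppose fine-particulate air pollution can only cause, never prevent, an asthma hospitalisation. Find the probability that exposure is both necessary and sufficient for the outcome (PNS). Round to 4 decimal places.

PNS ≈ 0.1775

p₁ = P(outcome | exposed) = 727/3335 = 0.21799
p₀ = P(outcome | unexposed) = 73/1804 = 0.040466
Under exogeneity and monotonicity, PNS = p₁ − p₀.
PNS = 0.21799 − 0.040466 = 0.17753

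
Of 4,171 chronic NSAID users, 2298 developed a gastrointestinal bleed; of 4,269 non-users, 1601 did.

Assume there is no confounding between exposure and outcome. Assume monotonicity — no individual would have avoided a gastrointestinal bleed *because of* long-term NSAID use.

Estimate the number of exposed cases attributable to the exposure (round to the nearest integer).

p₁ = P(outcome | exposed) = 2298/4171 = 0.55095
p₀ = P(outcome | unexposed) = 1601/4269 = 0.37503
PN = (p₁ − p₀)/p₁ = (0.55095 − 0.37503) / 0.55095 ≈ 0.31930.
Attributable cases ≈ PN × (exposed cases) = 0.31930 × 2298 ≈ 733.75.

about 734 cases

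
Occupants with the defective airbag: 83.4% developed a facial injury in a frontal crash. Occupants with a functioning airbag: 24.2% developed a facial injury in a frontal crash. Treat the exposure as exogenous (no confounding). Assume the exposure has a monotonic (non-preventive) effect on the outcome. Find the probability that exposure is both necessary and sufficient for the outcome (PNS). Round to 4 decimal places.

p₁ = 0.834, p₀ = 0.242.
Under exogeneity and monotonicity, PNS = p₁ − p₀.
PNS = 0.834 − 0.242 = 0.592

PNS ≈ 0.5920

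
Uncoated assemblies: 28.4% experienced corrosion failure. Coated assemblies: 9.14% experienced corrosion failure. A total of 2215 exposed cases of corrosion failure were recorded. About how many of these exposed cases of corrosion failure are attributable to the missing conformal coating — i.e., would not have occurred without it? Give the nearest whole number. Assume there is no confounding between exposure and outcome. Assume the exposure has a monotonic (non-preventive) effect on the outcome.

p₁ = 0.284, p₀ = 0.0914.
PN = (p₁ − p₀)/p₁ = (0.284 − 0.0914) / 0.284 ≈ 0.67817.
Attributable cases ≈ PN × (exposed cases) = 0.67817 × 2215 ≈ 1502.14.

about 1502 cases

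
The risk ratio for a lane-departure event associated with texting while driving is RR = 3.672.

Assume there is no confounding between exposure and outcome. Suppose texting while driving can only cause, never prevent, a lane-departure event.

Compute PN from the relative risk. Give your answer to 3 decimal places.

Under exogeneity and monotonicity, PN = (RR − 1) / RR = 1 − 1/RR.
PN = (3.672 − 1) / 3.672 = 2.672 / 3.672 ≈ 0.7277

PN ≈ 0.728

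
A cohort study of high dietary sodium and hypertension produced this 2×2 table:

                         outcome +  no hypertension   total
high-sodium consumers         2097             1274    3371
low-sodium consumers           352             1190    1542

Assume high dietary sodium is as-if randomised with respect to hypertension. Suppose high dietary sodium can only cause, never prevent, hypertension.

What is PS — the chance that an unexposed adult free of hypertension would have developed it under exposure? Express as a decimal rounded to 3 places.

p₁ = P(outcome | exposed) = 2097/3371 = 0.62207
p₀ = P(outcome | unexposed) = 352/1542 = 0.22827
Under exogeneity and monotonicity, PS = (p₁ − p₀)/(1 − p₀).
PS = (0.62207 − 0.22827) / 0.77173 ≈ 0.5103

PS ≈ 0.510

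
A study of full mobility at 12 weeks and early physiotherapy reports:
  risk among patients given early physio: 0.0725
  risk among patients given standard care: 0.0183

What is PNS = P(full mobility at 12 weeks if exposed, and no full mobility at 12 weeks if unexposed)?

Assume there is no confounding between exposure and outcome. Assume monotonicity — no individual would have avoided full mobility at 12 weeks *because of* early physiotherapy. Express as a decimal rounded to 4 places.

Let p₁ = 0.0725, p₀ = 0.0183.
Under exogeneity and monotonicity, PNS = p₁ − p₀.
PNS = 0.0725 − 0.0183 = 0.0542

PNS ≈ 0.0542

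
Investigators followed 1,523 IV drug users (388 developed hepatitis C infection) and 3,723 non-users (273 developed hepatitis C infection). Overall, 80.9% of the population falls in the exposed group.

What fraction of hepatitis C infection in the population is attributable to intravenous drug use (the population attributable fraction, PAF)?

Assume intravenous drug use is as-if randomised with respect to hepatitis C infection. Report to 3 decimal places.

PAF ≈ 0.667

p₁ = P(outcome | exposed) = 388/1523 = 0.25476
p₀ = P(outcome | unexposed) = 273/3723 = 0.073328
Overall risk P(Y=1) = π·p₁ + (1−π)·p₀ = 0.809×0.25476 + 0.191×0.073328 = 0.22011.
Under exogeneity, PAF = [P(Y=1) − p₀] / P(Y=1).
PAF = (0.22011 − 0.073328) / 0.22011 ≈ 0.6669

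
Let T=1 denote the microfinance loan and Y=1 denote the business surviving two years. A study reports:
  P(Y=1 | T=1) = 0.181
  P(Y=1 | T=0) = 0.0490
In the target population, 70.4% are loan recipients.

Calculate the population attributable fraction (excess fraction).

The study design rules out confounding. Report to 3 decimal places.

PAF ≈ 0.655

Let p₁ = 0.181, p₀ = 0.049.
Overall risk P(Y=1) = π·p₁ + (1−π)·p₀ = 0.704×0.181 + 0.296×0.049 = 0.14193.
Under exogeneity, PAF = [P(Y=1) − p₀] / P(Y=1).
PAF = (0.14193 − 0.049) / 0.14193 ≈ 0.6548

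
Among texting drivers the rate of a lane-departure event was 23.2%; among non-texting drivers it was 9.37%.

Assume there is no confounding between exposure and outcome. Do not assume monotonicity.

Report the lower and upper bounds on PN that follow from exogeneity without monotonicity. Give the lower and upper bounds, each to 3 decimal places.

p₁ = 0.232, p₀ = 0.0937.
Under exogeneity alone the bounds on PN are max{0,(p₁−p₀)/p₁} ≤ PN ≤ min{1,(1−p₀)/p₁}.
  lower = (p₁ − p₀)/p₁ = 0.1383 / 0.232 ≈ 0.5961
  upper = min{1, (1 − p₀)/p₁} = 0.9063 / 0.232 ≈ 3.9065 → capped at 1

0.596 ≤ PN ≤ 1.000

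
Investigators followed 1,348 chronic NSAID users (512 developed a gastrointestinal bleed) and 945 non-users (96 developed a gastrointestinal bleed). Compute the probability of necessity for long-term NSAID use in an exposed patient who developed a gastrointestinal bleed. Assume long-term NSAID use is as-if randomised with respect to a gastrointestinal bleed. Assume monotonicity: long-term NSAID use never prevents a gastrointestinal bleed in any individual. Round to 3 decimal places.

p₁ = P(outcome | exposed) = 512/1348 = 0.37982
p₀ = P(outcome | unexposed) = 96/945 = 0.10159
Under exogeneity and monotonicity, PN = (p₁ − p₀) / p₁.
PN = (0.37982 − 0.10159) / 0.37982 = 0.27823 / 0.37982 ≈ 0.7325

PN ≈ 0.733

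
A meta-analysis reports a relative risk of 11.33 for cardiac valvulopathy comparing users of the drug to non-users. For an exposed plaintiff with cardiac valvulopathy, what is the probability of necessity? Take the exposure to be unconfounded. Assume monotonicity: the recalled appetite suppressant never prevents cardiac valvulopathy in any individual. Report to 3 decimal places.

PN ≈ 0.912

Under exogeneity and monotonicity, PN = (RR − 1) / RR = 1 − 1/RR.
PN = (11.33 − 1) / 11.33 = 10.33 / 11.33 ≈ 0.9117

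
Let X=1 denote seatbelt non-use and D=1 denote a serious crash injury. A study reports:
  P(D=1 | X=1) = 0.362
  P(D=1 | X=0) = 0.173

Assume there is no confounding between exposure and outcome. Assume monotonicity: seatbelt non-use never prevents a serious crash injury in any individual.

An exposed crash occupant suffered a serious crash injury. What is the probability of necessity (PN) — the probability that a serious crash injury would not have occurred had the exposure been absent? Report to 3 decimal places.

PN ≈ 0.522

Let p₁ = 0.362, p₀ = 0.173.
Under exogeneity and monotonicity, PN = (p₁ − p₀) / p₁.
PN = (0.362 − 0.173) / 0.362 = 0.189 / 0.362 ≈ 0.5221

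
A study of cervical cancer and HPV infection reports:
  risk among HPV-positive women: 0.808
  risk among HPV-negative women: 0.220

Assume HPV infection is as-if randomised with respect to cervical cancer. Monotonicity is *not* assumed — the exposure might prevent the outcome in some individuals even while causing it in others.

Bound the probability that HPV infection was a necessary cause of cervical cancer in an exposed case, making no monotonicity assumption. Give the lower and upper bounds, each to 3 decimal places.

0.728 ≤ PN ≤ 0.965

Let p₁ = 0.808, p₀ = 0.22.
Under exogeneity alone the bounds on PN are max{0,(p₁−p₀)/p₁} ≤ PN ≤ min{1,(1−p₀)/p₁}.
  lower = (p₁ − p₀)/p₁ = 0.588 / 0.808 ≈ 0.7277
  upper = min{1, (1 − p₀)/p₁} = 0.78 / 0.808 ≈ 0.9653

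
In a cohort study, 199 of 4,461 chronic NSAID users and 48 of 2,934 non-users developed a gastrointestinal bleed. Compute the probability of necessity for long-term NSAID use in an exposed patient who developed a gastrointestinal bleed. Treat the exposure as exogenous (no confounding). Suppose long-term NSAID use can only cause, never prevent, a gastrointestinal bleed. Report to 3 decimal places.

PN ≈ 0.633

p₁ = P(outcome | exposed) = 199/4461 = 0.044609
p₀ = P(outcome | unexposed) = 48/2934 = 0.01636
Under exogeneity and monotonicity, PN = (p₁ − p₀) / p₁.
PN = (0.044609 − 0.01636) / 0.044609 = 0.028249 / 0.044609 ≈ 0.6333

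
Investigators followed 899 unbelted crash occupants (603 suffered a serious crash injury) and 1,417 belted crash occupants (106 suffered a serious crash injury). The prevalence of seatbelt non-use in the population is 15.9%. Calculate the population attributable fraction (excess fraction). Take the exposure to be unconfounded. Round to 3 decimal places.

p₁ = P(outcome | exposed) = 603/899 = 0.67075
p₀ = P(outcome | unexposed) = 106/1417 = 0.074806
Overall risk P(Y=1) = π·p₁ + (1−π)·p₀ = 0.159×0.67075 + 0.841×0.074806 = 0.16956.
Under exogeneity, PAF = [P(Y=1) − p₀] / P(Y=1).
PAF = (0.16956 − 0.074806) / 0.16956 ≈ 0.5588

PAF ≈ 0.559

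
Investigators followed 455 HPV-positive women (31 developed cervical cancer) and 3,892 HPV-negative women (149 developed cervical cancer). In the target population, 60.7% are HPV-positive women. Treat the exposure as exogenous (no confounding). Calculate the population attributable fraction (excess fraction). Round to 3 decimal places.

p₁ = P(outcome | exposed) = 31/455 = 0.068132
p₀ = P(outcome | unexposed) = 149/3892 = 0.038284
Overall risk P(Y=1) = π·p₁ + (1−π)·p₀ = 0.607×0.068132 + 0.393×0.038284 = 0.056402.
Under exogeneity, PAF = [P(Y=1) − p₀] / P(Y=1).
PAF = (0.056402 − 0.038284) / 0.056402 ≈ 0.3212

PAF ≈ 0.321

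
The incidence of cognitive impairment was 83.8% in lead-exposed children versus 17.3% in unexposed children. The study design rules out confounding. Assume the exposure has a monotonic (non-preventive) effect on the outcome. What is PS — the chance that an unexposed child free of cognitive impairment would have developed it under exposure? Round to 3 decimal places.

p₁ = 0.838, p₀ = 0.173.
Under exogeneity and monotonicity, PS = (p₁ − p₀) / (1 − p₀).
PS = (0.838 − 0.173) / (1 − 0.173) = 0.665 / 0.827 ≈ 0.8041

PS ≈ 0.804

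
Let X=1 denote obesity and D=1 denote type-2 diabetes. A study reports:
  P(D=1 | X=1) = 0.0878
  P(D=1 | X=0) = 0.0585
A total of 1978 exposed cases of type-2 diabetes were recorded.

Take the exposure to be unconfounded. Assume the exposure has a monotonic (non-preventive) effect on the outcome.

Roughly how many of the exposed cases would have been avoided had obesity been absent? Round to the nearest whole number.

about 660 cases

Let p₁ = 0.0878, p₀ = 0.0585.
PN = (p₁ − p₀)/p₁ = (0.0878 − 0.0585) / 0.0878 ≈ 0.33371.
Attributable cases ≈ PN × (exposed cases) = 0.33371 × 1978 ≈ 660.08.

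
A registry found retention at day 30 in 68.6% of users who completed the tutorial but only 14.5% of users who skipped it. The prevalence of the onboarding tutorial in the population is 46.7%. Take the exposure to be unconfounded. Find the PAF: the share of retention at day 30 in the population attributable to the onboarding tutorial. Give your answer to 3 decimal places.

p₁ = 0.686, p₀ = 0.145.
Overall risk P(Y=1) = π·p₁ + (1−π)·p₀ = 0.467×0.686 + 0.533×0.145 = 0.39765.
Under exogeneity, PAF = [P(Y=1) − p₀] / P(Y=1).
PAF = (0.39765 − 0.145) / 0.39765 ≈ 0.6354

PAF ≈ 0.635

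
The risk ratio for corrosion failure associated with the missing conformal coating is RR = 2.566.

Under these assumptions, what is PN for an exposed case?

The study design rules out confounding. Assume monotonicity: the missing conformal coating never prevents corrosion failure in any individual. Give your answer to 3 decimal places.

PN ≈ 0.610

Under exogeneity and monotonicity, PN = (RR − 1) / RR = 1 − 1/RR.
PN = (2.566 − 1) / 2.566 = 1.566 / 2.566 ≈ 0.6103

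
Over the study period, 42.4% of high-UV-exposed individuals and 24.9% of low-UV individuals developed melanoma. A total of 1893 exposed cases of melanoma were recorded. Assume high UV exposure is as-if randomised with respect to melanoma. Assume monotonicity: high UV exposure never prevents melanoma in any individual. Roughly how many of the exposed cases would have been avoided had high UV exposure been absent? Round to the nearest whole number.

about 781 cases

p₁ = 0.424, p₀ = 0.249.
PN = (p₁ − p₀)/p₁ = (0.424 − 0.249) / 0.424 ≈ 0.41274.
Attributable cases ≈ PN × (exposed cases) = 0.41274 × 1893 ≈ 781.31.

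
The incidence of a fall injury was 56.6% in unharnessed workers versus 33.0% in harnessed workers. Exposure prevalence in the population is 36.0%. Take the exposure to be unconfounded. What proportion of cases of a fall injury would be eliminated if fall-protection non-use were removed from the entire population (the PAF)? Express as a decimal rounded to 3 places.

p₁ = 0.566, p₀ = 0.33.
Overall risk P(Y=1) = π·p₁ + (1−π)·p₀ = 0.36×0.566 + 0.64×0.33 = 0.41496.
Under exogeneity, PAF = [P(Y=1) − p₀] / P(Y=1).
PAF = (0.41496 − 0.33) / 0.41496 ≈ 0.2047

PAF ≈ 0.205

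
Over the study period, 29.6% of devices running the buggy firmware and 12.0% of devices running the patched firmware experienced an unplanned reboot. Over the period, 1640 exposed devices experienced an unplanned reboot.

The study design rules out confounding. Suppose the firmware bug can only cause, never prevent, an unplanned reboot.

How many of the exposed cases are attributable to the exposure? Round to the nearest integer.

p₁ = 0.296, p₀ = 0.12.
PN = (p₁ − p₀)/p₁ = (0.296 − 0.12) / 0.296 ≈ 0.59459.
Attributable cases ≈ PN × (exposed cases) = 0.59459 × 1640 ≈ 975.14.

about 975 cases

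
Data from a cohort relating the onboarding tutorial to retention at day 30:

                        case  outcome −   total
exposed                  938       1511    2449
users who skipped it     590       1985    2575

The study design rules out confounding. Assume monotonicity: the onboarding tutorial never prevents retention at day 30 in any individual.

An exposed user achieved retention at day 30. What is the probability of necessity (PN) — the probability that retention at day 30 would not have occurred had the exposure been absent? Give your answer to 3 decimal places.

p₁ = P(outcome | exposed) = 938/2449 = 0.38301
p₀ = P(outcome | unexposed) = 590/2575 = 0.22913
Under exogeneity and monotonicity, PN = (p₁ − p₀) / p₁.
PN = (0.38301 − 0.22913) / 0.38301 = 0.15389 / 0.38301 ≈ 0.4018

PN ≈ 0.402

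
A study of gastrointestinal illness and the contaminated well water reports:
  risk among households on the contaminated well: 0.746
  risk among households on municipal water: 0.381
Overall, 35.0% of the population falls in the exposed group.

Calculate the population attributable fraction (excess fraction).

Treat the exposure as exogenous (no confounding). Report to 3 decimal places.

Let p₁ = 0.746, p₀ = 0.381.
Overall risk P(Y=1) = π·p₁ + (1−π)·p₀ = 0.35×0.746 + 0.65×0.381 = 0.50875.
Under exogeneity, PAF = [P(Y=1) − p₀] / P(Y=1).
PAF = (0.50875 − 0.381) / 0.50875 ≈ 0.2511

PAF ≈ 0.251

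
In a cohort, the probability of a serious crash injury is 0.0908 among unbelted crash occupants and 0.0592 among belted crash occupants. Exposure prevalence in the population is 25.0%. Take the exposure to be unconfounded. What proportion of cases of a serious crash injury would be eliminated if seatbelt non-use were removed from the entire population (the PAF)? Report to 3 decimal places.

PAF ≈ 0.118

Let p₁ = 0.0908, p₀ = 0.0592.
Overall risk P(Y=1) = π·p₁ + (1−π)·p₀ = 0.25×0.0908 + 0.75×0.0592 = 0.0671.
Under exogeneity, PAF = [P(Y=1) − p₀] / P(Y=1).
PAF = (0.0671 − 0.0592) / 0.0671 ≈ 0.1177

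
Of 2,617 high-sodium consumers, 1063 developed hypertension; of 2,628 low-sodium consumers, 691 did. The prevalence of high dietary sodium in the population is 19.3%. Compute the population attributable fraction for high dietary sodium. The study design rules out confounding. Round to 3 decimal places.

PAF ≈ 0.095

p₁ = P(outcome | exposed) = 1063/2617 = 0.40619
p₀ = P(outcome | unexposed) = 691/2628 = 0.26294
Overall risk P(Y=1) = π·p₁ + (1−π)·p₀ = 0.193×0.40619 + 0.807×0.26294 = 0.29059.
Under exogeneity, PAF = [P(Y=1) − p₀] / P(Y=1).
PAF = (0.29059 − 0.26294) / 0.29059 ≈ 0.0951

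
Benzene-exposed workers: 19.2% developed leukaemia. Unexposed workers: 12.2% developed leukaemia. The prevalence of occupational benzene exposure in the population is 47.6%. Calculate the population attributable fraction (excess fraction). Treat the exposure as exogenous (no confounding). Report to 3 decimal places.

PAF ≈ 0.215

p₁ = 0.192, p₀ = 0.122.
Overall risk P(Y=1) = π·p₁ + (1−π)·p₀ = 0.476×0.192 + 0.524×0.122 = 0.15532.
Under exogeneity, PAF = [P(Y=1) − p₀] / P(Y=1).
PAF = (0.15532 − 0.122) / 0.15532 ≈ 0.2145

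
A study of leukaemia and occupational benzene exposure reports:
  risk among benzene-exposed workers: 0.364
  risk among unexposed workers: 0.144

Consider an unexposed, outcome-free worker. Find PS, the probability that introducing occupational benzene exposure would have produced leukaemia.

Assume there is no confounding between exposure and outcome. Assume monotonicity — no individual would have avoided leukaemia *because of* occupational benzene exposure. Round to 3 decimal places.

Let p₁ = 0.364, p₀ = 0.144.
Under exogeneity and monotonicity, PS = (p₁ − p₀) / (1 − p₀).
PS = (0.364 − 0.144) / (1 − 0.144) = 0.22 / 0.856 ≈ 0.2570

PS ≈ 0.257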